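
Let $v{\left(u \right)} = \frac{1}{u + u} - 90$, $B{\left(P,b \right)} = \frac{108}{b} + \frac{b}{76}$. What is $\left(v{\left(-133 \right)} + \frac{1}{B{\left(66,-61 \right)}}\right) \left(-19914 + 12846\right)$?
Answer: $\frac{53349517890}{83503} \approx 6.3889 \cdot 10^{5}$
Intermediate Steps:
$B{\left(P,b \right)} = \frac{108}{b} + \frac{b}{76}$ ($B{\left(P,b \right)} = \frac{108}{b} + b \frac{1}{76} = \frac{108}{b} + \frac{b}{76}$)
$v{\left(u \right)} = -90 + \frac{1}{2 u}$ ($v{\left(u \right)} = \frac{1}{2 u} - 90 = -90 + \frac{1}{2 u}$)
$\left(v{\left(-133 \right)} + \frac{1}{B{\left(66,-61 \right)}}\right) \left(-19914 + 12846\right) = \left(\left(-90 + \frac{1}{2 \left(-133\right)}\right) + \frac{1}{\frac{108}{-61} + \frac{1}{76} \left(-61\right)}\right) \left(-19914 + 12846\right) = \left(\left(-90 + \frac{1}{2} \left(- \frac{1}{133}\right)\right) + \frac{1}{108 \left(- \frac{1}{61}\right) - \frac{61}{76}}\right) \left(-7068\right) = \left(\left(-90 - \frac{1}{266}\right) + \frac{1}{- \frac{108}{61} - \frac{61}{76}}\right) \left(-7068\right) = \left(- \frac{23941}{266} + \frac{1}{- \frac{11929}{4636}}\right) \left(-7068\right) = \left(- \frac{23941}{266} - \frac{4636}{11929}\right) \left(-7068\right) = \left(- \frac{286825365}{3173114}\right) \left(-7068\right) = \frac{53349517890}{83503}$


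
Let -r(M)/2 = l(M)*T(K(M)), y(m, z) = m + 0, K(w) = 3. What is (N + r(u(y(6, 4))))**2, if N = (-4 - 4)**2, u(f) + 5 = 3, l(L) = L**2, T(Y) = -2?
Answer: 6400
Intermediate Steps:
y(m, z) = m
u(f) = -2 (u(f) = -5 + 3 = -2)
r(M) = 4*M**2 (r(M) = -2*M**2*(-2) = -(-4)*M**2 = 4*M**2)
N = 64 (N = (-8)**2 = 64)
(N + r(u(y(6, 4))))**2 = (64 + 4*(-2)**2)**2 = (64 + 4*4)**2 = (64 + 16)**2 = 80**2 = 6400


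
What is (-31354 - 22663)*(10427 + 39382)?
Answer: -2690532753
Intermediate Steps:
(-31354 - 22663)*(10427 + 39382) = -54017*49809 = -2690532753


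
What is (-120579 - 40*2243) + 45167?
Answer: -165132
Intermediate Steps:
(-120579 - 40*2243) + 45167 = (-120579 - 89720) + 45167 = -210299 + 45167 = -165132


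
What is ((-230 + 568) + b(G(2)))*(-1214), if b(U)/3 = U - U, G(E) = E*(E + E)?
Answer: -410332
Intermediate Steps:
G(E) = 2*E**2 (G(E) = E*(2*E) = 2*E**2)
b(U) = 0 (b(U) = 3*(U - U) = 3*0 = 0)
((-230 + 568) + b(G(2)))*(-1214) = ((-230 + 568) + 0)*(-1214) = (338 + 0)*(-1214) = 338*(-1214) = -410332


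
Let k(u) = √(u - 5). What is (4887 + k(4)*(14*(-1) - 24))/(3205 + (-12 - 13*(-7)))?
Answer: 4887/3284 - 19*I/1642 ≈ 1.4881 - 0.011571*I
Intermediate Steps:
k(u) = √(-5 + u)
(4887 + k(4)*(14*(-1) - 24))/(3205 + (-12 - 13*(-7))) = (4887 + √(-5 + 4)*(14*(-1) - 24))/(3205 + (-12 - 13*(-7))) = (4887 + √(-1)*(-14 - 24))/(3205 + (-12 + 91)) = (4887 + I*(-38))/(3205 + 79) = (4887 - 38*I)/3284 = (4887 - 38*I)*(1/3284) = 4887/3284 - 19*I/1642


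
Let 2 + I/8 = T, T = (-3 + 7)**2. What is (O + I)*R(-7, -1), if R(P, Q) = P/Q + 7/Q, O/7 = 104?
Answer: 0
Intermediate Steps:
O = 728 (O = 7*104 = 728)
T = 16 (T = 4**2 = 16)
R(P, Q) = 7/Q + P/Q
I = 112 (I = -16 + 8*16 = -16 + 128 = 112)
(O + I)*R(-7, -1) = (728 + 112)*((7 - 7)/(-1)) = 840*(-1*0) = 840*0 = 0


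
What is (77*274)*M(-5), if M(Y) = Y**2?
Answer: 527450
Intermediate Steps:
(77*274)*M(-5) = (77*274)*(-5)**2 = 21098*25 = 527450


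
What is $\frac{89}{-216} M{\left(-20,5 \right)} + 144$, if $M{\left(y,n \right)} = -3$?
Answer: $\frac{10457}{72} \approx 145.24$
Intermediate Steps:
$\frac{89}{-216} M{\left(-20,5 \right)} + 144 = \frac{89}{-216} \left(-3\right) + 144 = 89 \left(- \frac{1}{216}\right) \left(-3\right) + 144 = \left(- \frac{89}{216}\right) \left(-3\right) + 144 = \frac{89}{72} + 144 = \frac{10457}{72}$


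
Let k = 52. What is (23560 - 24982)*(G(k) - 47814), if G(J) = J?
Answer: 67917564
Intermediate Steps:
(23560 - 24982)*(G(k) - 47814) = (23560 - 24982)*(52 - 47814) = -1422*(-47762) = 67917564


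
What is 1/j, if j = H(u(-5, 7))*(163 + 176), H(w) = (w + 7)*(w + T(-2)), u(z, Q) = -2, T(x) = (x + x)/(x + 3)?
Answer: -1/10170 ≈ -9.8328e-5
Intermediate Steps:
T(x) = 2*x/(3 + x) (T(x) = (2*x)/(3 + x) = 2*x/(3 + x))
H(w) = (-4 + w)*(7 + w) (H(w) = (w + 7)*(w + 2*(-2)/(3 - 2)) = (7 + w)*(w + 2*(-2)/1) = (7 + w)*(w + 2*(-2)*1) = (7 + w)*(w - 4) = (7 + w)*(-4 + w) = (-4 + w)*(7 + w))
j = -10170 (j = (-28 + (-2)² + 3*(-2))*(163 + 176) = (-28 + 4 - 6)*339 = -30*339 = -10170)
1/j = 1/(-10170) = -1/10170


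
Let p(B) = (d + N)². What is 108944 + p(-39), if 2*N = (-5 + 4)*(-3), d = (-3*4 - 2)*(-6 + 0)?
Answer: 465017/4 ≈ 1.1625e+5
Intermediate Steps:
d = 84 (d = (-12 - 2)*(-6) = -14*(-6) = 84)
N = 3/2 (N = ((-5 + 4)*(-3))/2 = (-1*(-3))/2 = (½)*3 = 3/2 ≈ 1.5000)
p(B) = 29241/4 (p(B) = (84 + 3/2)² = (171/2)² = 29241/4)
108944 + p(-39) = 108944 + 29241/4 = 465017/4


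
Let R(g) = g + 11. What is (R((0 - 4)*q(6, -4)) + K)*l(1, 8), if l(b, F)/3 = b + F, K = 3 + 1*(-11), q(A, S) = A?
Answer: -567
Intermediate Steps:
K = -8 (K = 3 - 11 = -8)
R(g) = 11 + g
l(b, F) = 3*F + 3*b (l(b, F) = 3*(b + F) = 3*(F + b) = 3*F + 3*b)
(R((0 - 4)*q(6, -4)) + K)*l(1, 8) = ((11 + (0 - 4)*6) - 8)*(3*8 + 3*1) = ((11 - 4*6) - 8)*(24 + 3) = ((11 - 24) - 8)*27 = (-13 - 8)*27 = -21*27 = -567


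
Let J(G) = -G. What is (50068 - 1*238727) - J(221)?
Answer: -188438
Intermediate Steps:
(50068 - 1*238727) - J(221) = (50068 - 1*238727) - (-1)*221 = (50068 - 238727) - 1*(-221) = -188659 + 221 = -188438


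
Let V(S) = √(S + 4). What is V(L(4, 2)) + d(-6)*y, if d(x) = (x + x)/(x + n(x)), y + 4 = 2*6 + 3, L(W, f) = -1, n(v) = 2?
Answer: 33 + √3 ≈ 34.732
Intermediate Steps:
V(S) = √(4 + S)
y = 11 (y = -4 + (2*6 + 3) = -4 + (12 + 3) = -4 + 15 = 11)
d(x) = 2*x/(2 + x) (d(x) = (x + x)/(x + 2) = (2*x)/(2 + x) = 2*x/(2 + x))
V(L(4, 2)) + d(-6)*y = √(4 - 1) + (2*(-6)/(2 - 6))*11 = √3 + (2*(-6)/(-4))*11 = √3 + (2*(-6)*(-¼))*11 = √3 + 3*11 = √3 + 33 = 33 + √3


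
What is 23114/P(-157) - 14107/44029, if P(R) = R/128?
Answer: -130266061967/6912553 ≈ -18845.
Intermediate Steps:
P(R) = R/128 (P(R) = R*(1/128) = R/128)
23114/P(-157) - 14107/44029 = 23114/(((1/128)*(-157))) - 14107/44029 = 23114/(-157/128) - 14107*1/44029 = 23114*(-128/157) - 14107/44029 = -2958592/157 - 14107/44029 = -130266061967/6912553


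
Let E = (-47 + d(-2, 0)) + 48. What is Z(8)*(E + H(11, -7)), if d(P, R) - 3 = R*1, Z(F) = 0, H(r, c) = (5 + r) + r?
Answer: 0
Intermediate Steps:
H(r, c) = 5 + 2*r
d(P, R) = 3 + R (d(P, R) = 3 + R*1 = 3 + R)
E = 4 (E = (-47 + (3 + 0)) + 48 = (-47 + 3) + 48 = -44 + 48 = 4)
Z(8)*(E + H(11, -7)) = 0*(4 + (5 + 2*11)) = 0*(4 + (5 + 22)) = 0*(4 + 27) = 0*31 = 0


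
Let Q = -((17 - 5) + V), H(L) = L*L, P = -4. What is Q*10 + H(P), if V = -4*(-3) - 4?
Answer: -184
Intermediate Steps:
H(L) = L²
V = 8 (V = 12 - 4 = 8)
Q = -20 (Q = -((17 - 5) + 8) = -(12 + 8) = -1*20 = -20)
Q*10 + H(P) = -20*10 + (-4)² = -200 + 16 = -184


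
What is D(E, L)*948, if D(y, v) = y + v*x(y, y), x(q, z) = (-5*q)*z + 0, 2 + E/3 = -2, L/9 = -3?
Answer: 18417744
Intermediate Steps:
L = -27 (L = 9*(-3) = -27)
E = -12 (E = -6 + 3*(-2) = -6 - 6 = -12)
x(q, z) = -5*q*z (x(q, z) = -5*q*z + 0 = -5*q*z)
D(y, v) = y - 5*v*y² (D(y, v) = y + v*(-5*y*y) = y + v*(-5*y²) = y - 5*v*y²)
D(E, L)*948 = -12*(1 - 5*(-27)*(-12))*948 = -12*(1 - 1620)*948 = -12*(-1619)*948 = 19428*948 = 18417744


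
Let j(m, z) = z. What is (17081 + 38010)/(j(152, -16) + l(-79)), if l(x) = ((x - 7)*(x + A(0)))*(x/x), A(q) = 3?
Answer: 55091/6520 ≈ 8.4495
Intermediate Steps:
l(x) = (-7 + x)*(3 + x) (l(x) = ((x - 7)*(x + 3))*(x/x) = ((-7 + x)*(3 + x))*1 = (-7 + x)*(3 + x))
(17081 + 38010)/(j(152, -16) + l(-79)) = (17081 + 38010)/(-16 + (-21 + (-79)**2 - 4*(-79))) = 55091/(-16 + (-21 + 6241 + 316)) = 55091/(-16 + 6536) = 55091/6520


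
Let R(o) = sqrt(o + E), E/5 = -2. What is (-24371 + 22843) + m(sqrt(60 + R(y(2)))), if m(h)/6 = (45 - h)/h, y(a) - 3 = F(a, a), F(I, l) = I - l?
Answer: -1534 + 270/sqrt(60 + I*sqrt(7)) ≈ -1499.2 - 0.76759*I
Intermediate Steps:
E = -10 (E = 5*(-2) = -10)
y(a) = 3 (y(a) = 3 + (a - a) = 3 + 0 = 3)
R(o) = sqrt(-10 + o) (R(o) = sqrt(o - 10) = sqrt(-10 + o))
m(h) = 6*(45 - h)/h (m(h) = 6*((45 - h)/h) = 6*(45 - h)/h)
(-24371 + 22843) + m(sqrt(60 + R(y(2)))) = (-24371 + 22843) + (-6 + 270/(sqrt(60 + sqrt(-10 + 3)))) = -1528 + (-6 + 270/(sqrt(60 + sqrt(-7)))) = -1528 + (-6 + 270/(sqrt(60 + I*sqrt(7)))) = -1528 + (-6 + 270/sqrt(60 + I*sqrt(7))) = -1534 + 270/sqrt(60 + I*sqrt(7))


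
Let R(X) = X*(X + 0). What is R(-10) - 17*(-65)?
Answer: 1205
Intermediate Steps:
R(X) = X² (R(X) = X*X = X²)
R(-10) - 17*(-65) = (-10)² - 17*(-65) = 100 + 1105 = 1205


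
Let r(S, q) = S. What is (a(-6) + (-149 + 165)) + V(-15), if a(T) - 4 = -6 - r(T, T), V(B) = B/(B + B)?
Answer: 41/2 ≈ 20.500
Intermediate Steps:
V(B) = 1/2 (V(B) = B/((2*B)) = (1/(2*B))*B = 1/2)
a(T) = -2 - T (a(T) = 4 + (-6 - T) = -2 - T)
(a(-6) + (-149 + 165)) + V(-15) = ((-2 - 1*(-6)) + (-149 + 165)) + 1/2 = ((-2 + 6) + 16) + 1/2 = (4 + 16) + 1/2 = 20 + 1/2 = 41/2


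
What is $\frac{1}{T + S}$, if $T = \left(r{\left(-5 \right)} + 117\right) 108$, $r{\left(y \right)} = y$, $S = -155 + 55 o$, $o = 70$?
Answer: $\frac{1}{15791} \approx 6.3327 \cdot 10^{-5}$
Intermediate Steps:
$S = 3695$ ($S = -155 + 55 \cdot 70 = -155 + 3850 = 3695$)
$T = 12096$ ($T = \left(-5 + 117\right) 108 = 112 \cdot 108 = 12096$)
$\frac{1}{T + S} = \frac{1}{12096 + 3695} = \frac{1}{15791}$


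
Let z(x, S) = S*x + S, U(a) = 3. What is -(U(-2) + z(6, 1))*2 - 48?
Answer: -68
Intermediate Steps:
z(x, S) = S + S*x
-(U(-2) + z(6, 1))*2 - 48 = -(3 + 1*(1 + 6))*2 - 48 = -(3 + 1*7)*2 - 48 = -(3 + 7)*2 - 48 = -10*2 - 48 = -1*20 - 48 = -20 - 48 = -68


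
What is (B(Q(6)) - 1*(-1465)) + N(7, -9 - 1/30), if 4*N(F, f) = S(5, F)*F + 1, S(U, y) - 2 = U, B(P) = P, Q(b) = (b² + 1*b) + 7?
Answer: 3053/2 ≈ 1526.5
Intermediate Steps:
Q(b) = 7 + b + b² (Q(b) = (b² + b) + 7 = (b + b²) + 7 = 7 + b + b²)
S(U, y) = 2 + U
N(F, f) = ¼ + 7*F/4 (N(F, f) = ((2 + 5)*F + 1)/4 = (7*F + 1)/4 = (1 + 7*F)/4 = ¼ + 7*F/4)
(B(Q(6)) - 1*(-1465)) + N(7, -9 - 1/30) = ((7 + 6 + 6²) - 1*(-1465)) + (¼ + (7/4)*7) = ((7 + 6 + 36) + 1465) + (¼ + 49/4) = (49 + 1465) + 25/2 = 1514 + 25/2 = 3053/2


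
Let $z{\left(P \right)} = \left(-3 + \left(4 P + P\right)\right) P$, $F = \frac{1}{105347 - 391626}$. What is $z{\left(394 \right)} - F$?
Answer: $\frac{221865652443}{286279} \approx 7.75 \cdot 10^{5}$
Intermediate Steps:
$F = - \frac{1}{286279}$ ($F = \frac{1}{-286279} = - \frac{1}{286279} \approx -3.4931 \cdot 10^{-6}$)
$z{\left(P \right)} = P \left(-3 + 5 P\right)$ ($z{\left(P \right)} = \left(-3 + 5 P\right) P = P \left(-3 + 5 P\right)$)
$z{\left(394 \right)} - F = 394 \left(-3 + 5 \cdot 394\right) - - \frac{1}{286279} = 394 \left(-3 + 1970\right) + \frac{1}{286279} = 394 \cdot 1967 + \frac{1}{286279} = 774998 + \frac{1}{286279} = \frac{221865652443}{286279}$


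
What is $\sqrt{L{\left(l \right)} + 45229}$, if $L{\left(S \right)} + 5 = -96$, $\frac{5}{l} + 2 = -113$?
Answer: $2 \sqrt{11282} \approx 212.43$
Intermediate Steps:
$l = - \frac{1}{23}$ ($l = \frac{5}{-2 - 113} = \frac{5}{-115} = 5 \left(- \frac{1}{115}\right) = - \frac{1}{23} \approx -0.043478$)
$L{\left(S \right)} = -101$ ($L{\left(S \right)} = -5 - 96 = -101$)
$\sqrt{L{\left(l \right)} + 45229} = \sqrt{-101 + 45229} = \sqrt{45128} = 2 \sqrt{11282}$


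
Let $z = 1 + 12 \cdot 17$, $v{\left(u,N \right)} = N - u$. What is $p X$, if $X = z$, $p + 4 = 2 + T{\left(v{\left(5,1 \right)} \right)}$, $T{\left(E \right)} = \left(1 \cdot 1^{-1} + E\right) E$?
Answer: $2050$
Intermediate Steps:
$T{\left(E \right)} = E \left(1 + E\right)$ ($T{\left(E \right)} = \left(1 \cdot 1 + E\right) E = \left(1 + E\right) E = E \left(1 + E\right)$)
$z = 205$ ($z = 1 + 204 = 205$)
$p = 10$ ($p = -4 + \left(2 + \left(1 - 5\right) \left(1 + \left(1 - 5\right)\right)\right) = -4 - \left(-2 + 4 \left(1 - 4\right)\right) = -4 + \left(2 - -12\right) = -4 + \left(2 + 12\right) = -4 + 14 = 10$)
$X = 205$
$p X = 10 \cdot 205 = 2050$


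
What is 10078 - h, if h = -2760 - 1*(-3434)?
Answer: 9404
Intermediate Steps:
h = 674 (h = -2760 + 3434 = 674)
10078 - h = 10078 - 1*674 = 10078 - 674 = 9404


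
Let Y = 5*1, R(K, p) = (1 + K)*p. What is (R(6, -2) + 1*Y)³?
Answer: -729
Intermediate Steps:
R(K, p) = p*(1 + K)
Y = 5
(R(6, -2) + 1*Y)³ = (-2*(1 + 6) + 1*5)³ = (-2*7 + 5)³ = (-14 + 5)³ = (-9)³ = -729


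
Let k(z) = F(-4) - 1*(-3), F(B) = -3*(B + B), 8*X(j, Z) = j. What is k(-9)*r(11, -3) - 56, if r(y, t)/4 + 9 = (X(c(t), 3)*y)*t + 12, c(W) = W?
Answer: 3209/2 ≈ 1604.5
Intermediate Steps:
X(j, Z) = j/8
F(B) = -6*B
r(y, t) = 12 + y*t²/2 (r(y, t) = -36 + 4*(((t/8)*y)*t + 12) = -36 + 4*((t*y/8)*t + 12) = -36 + 4*(y*t²/8 + 12) = -36 + 4*(12 + y*t²/8) = -36 + (48 + y*t²/2) = 12 + y*t²/2)
k(z) = 27 (k(z) = -6*(-4) - 1*(-3) = 24 + 3 = 27)
k(-9)*r(11, -3) - 56 = 27*(12 + (½)*11*(-3)²) - 56 = 27*(12 + (½)*11*9) - 56 = 27*(12 + 99/2) - 56 = 27*(123/2) - 56 = 3321/2 - 56 = 3209/2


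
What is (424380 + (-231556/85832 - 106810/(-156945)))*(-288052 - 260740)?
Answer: -78432731725078973860/336772581 ≈ -2.3290e+11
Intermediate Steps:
(424380 + (-231556/85832 - 106810/(-156945)))*(-288052 - 260740) = (424380 + (-231556*1/85832 - 106810*(-1/156945)))*(-548792) = (424380 + (-57889/21458 + 21362/31389))*(-548792) = (424380 - 1358692025/673545162)*(-548792) = (285837737157535/673545162)*(-548792) = -78432731725078973860/336772581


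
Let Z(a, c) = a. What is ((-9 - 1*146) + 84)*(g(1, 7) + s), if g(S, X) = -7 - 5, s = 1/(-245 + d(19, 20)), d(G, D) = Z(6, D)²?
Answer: 178139/209 ≈ 852.34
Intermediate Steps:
d(G, D) = 36 (d(G, D) = 6² = 36)
s = -1/209 (s = 1/(-245 + 36) = 1/(-209) = -1/209 ≈ -0.0047847)
g(S, X) = -12
((-9 - 1*146) + 84)*(g(1, 7) + s) = ((-9 - 1*146) + 84)*(-12 - 1/209) = ((-9 - 146) + 84)*(-2509/209) = (-155 + 84)*(-2509/209) = -71*(-2509/209) = 178139/209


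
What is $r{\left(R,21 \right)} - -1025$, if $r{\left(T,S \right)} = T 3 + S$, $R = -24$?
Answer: $974$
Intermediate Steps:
$r{\left(T,S \right)} = S + 3 T$ ($r{\left(T,S \right)} = 3 T + S = S + 3 T$)
$r{\left(R,21 \right)} - -1025 = \left(21 + 3 \left(-24\right)\right) - -1025 = \left(21 - 72\right) + 1025 = -51 + 1025 = 974$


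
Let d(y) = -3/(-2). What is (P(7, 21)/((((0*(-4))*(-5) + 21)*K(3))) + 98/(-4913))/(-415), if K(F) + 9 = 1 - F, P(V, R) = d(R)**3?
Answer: 20917/251191864 ≈ 8.3271e-5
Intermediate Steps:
d(y) = 3/2 (d(y) = -3*(-1/2) = 3/2)
P(V, R) = 27/8 (P(V, R) = (3/2)**3 = 27/8)
K(F) = -8 - F (K(F) = -9 + (1 - F) = -8 - F)
(P(7, 21)/((((0*(-4))*(-5) + 21)*K(3))) + 98/(-4913))/(-415) = (27/(8*((((0*(-4))*(-5) + 21)*(-8 - 1*3)))) + 98/(-4913))/(-415) = (27/(8*(((0*(-5) + 21)*(-8 - 3)))) + 98*(-1/4913))*(-1/415) = (27/(8*(((0 + 21)*(-11)))) - 98/4913)*(-1/415) = (27/(8*((21*(-11)))) - 98/4913)*(-1/415) = ((27/8)/(-231) - 98/4913)*(-1/415) = ((27/8)*(-1/231) - 98/4913)*(-1/415) = (-9/616 - 98/4913)*(-1/415) = -104585/3026408*(-1/415) = 20917/251191864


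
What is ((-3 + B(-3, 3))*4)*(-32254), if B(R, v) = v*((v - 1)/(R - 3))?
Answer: 516064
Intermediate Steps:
B(R, v) = v*(-1 + v)/(-3 + R) (B(R, v) = v*((-1 + v)/(-3 + R)) = v*(-1 + v)/(-3 + R))
((-3 + B(-3, 3))*4)*(-32254) = ((-3 + 3*(-1 + 3)/(-3 - 3))*4)*(-32254) = ((-3 + 3*2/(-6))*4)*(-32254) = ((-3 + 3*(-⅙)*2)*4)*(-32254) = ((-3 - 1)*4)*(-32254) = -4*4*(-32254) = -16*(-32254) = 516064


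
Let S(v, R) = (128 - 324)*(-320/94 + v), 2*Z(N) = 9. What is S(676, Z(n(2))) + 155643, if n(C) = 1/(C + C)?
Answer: 1119269/47 ≈ 23814.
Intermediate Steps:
n(C) = 1/(2*C)
Z(N) = 9/2 (Z(N) = (1/2)*9 = 9/2)
S(v, R) = 31360/47 - 196*v (S(v, R) = -196*(-320*1/94 + v) = -196*(-160/47 + v) = 31360/47 - 196*v)
S(676, Z(n(2))) + 155643 = (31360/47 - 196*676) + 155643 = (31360/47 - 132496) + 155643 = -6195952/47 + 155643 = 1119269/47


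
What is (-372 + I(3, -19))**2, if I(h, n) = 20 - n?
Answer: 110889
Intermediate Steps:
(-372 + I(3, -19))**2 = (-372 + (20 - 1*(-19)))**2 = (-372 + (20 + 19))**2 = (-372 + 39)**2 = (-333)**2 = 110889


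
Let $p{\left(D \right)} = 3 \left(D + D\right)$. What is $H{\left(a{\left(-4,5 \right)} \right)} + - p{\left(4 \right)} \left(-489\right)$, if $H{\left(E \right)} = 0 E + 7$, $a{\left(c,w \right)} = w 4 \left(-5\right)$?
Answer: $11743$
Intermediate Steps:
$a{\left(c,w \right)} = - 20 w$ ($a{\left(c,w \right)} = 4 w \left(-5\right) = - 20 w$)
$H{\left(E \right)} = 7$ ($H{\left(E \right)} = 0 + 7 = 7$)
$p{\left(D \right)} = 6 D$ ($p{\left(D \right)} = 3 \cdot 2 D = 6 D$)
$H{\left(a{\left(-4,5 \right)} \right)} + - p{\left(4 \right)} \left(-489\right) = 7 + - 6 \cdot 4 \left(-489\right) = 7 + \left(-1\right) 24 \left(-489\right) = 7 - -11736 = 7 + 11736 = 11743$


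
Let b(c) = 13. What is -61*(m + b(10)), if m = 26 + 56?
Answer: -5795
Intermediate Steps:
m = 82
-61*(m + b(10)) = -61*(82 + 13) = -61*95 = -5795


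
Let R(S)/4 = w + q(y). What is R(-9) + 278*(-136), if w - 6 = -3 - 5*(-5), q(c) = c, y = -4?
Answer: -37712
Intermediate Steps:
w = 28 (w = 6 + (-3 - 5*(-5)) = 6 + (-3 + 25) = 6 + 22 = 28)
R(S) = 96 (R(S) = 4*(28 - 4) = 4*24 = 96)
R(-9) + 278*(-136) = 96 + 278*(-136) = 96 - 37808 = -37712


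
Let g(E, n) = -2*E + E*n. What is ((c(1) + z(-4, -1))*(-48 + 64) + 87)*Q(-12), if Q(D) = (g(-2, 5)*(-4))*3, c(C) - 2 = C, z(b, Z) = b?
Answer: 5112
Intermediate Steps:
c(C) = 2 + C
Q(D) = 72 (Q(D) = (-2*(-2 + 5)*(-4))*3 = (-2*3*(-4))*3 = -6*(-4)*3 = 24*3 = 72)
((c(1) + z(-4, -1))*(-48 + 64) + 87)*Q(-12) = (((2 + 1) - 4)*(-48 + 64) + 87)*72 = ((3 - 4)*16 + 87)*72 = (-1*16 + 87)*72 = (-16 + 87)*72 = 71*72 = 5112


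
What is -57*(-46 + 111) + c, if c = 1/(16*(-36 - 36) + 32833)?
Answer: -117378104/31681 ≈ -3705.0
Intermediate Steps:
c = 1/31681 (c = 1/(16*(-72) + 32833) = 1/(-1152 + 32833) = 1/31681 ≈ 3.1565e-5)
-57*(-46 + 111) + c = -57*(-46 + 111) + 1/31681 = -57*65 + 1/31681 = -3705 + 1/31681 = -117378104/31681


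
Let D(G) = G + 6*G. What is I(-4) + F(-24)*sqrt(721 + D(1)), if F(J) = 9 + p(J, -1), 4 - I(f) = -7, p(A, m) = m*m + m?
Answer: 11 + 18*sqrt(182) ≈ 253.83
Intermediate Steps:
D(G) = 7*G
p(A, m) = m + m**2 (p(A, m) = m**2 + m = m + m**2)
I(f) = 11 (I(f) = 4 - 1*(-7) = 4 + 7 = 11)
F(J) = 9 (F(J) = 9 - (1 - 1) = 9 - 1*0 = 9 + 0 = 9)
I(-4) + F(-24)*sqrt(721 + D(1)) = 11 + 9*sqrt(721 + 7*1) = 11 + 9*sqrt(721 + 7) = 11 + 9*sqrt(728) = 11 + 9*(2*sqrt(182)) = 11 + 18*sqrt(182)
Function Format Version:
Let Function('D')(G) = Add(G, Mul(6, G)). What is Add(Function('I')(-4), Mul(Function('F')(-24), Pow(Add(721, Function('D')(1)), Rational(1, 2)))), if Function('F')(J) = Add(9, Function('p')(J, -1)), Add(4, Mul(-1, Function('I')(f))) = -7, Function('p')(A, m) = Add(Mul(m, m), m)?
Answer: Add(11, Mul(18, Pow(182, Rational(1, 2)))) ≈ 253.83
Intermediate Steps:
Function('D')(G) = Mul(7, G)
Function('p')(A, m) = Add(m, Pow(m, 2)) (Function('p')(A, m) = Add(Pow(m, 2), m) = Add(m, Pow(m, 2)))
Function('I')(f) = 11 (Function('I')(f) = Add(4, Mul(-1, -7)) = Add(4, 7) = 11)
Function('F')(J) = 9 (Function('F')(J) = Add(9, Mul(-1, Add(1, -1))) = Add(9, Mul(-1, 0)) = Add(9, 0) = 9)
Add(Function('I')(-4), Mul(Function('F')(-24), Pow(Add(721, Function('D')(1)), Rational(1, 2)))) = Add(11, Mul(9, Pow(Add(721, Mul(7, 1)), Rational(1, 2)))) = Add(11, Mul(9, Pow(Add(721, 7), Rational(1, 2)))) = Add(11, Mul(9, Pow(728, Rational(1, 2)))) = Add(11, Mul(9, Mul(2, Pow(182, Rational(1, 2))))) = Add(11, Mul(18, Pow(182, Rational(1, 2))))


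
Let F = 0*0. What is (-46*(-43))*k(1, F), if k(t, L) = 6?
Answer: 11868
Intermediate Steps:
F = 0
(-46*(-43))*k(1, F) = -46*(-43)*6 = 1978*6 = 11868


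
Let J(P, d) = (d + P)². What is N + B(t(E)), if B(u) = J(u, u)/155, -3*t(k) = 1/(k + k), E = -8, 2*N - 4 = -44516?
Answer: -1987015679/89280 ≈ -22256.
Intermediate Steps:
N = -22256 (N = 2 + (½)*(-44516) = 2 - 22258 = -22256)
t(k) = -1/(6*k) (t(k) = -1/(3*(k + k)) = -1/(2*k)/3 = -1/(6*k))
J(P, d) = (P + d)²
B(u) = 4*u²/155 (B(u) = (u + u)²/155 = (2*u)²*(1/155) = (4*u²)*(1/155) = 4*u²/155)
N + B(t(E)) = -22256 + 4*(-⅙/(-8))²/155 = -22256 + 4*(-⅙*(-⅛))²/155 = -22256 + 4*(1/48)²/155 = -22256 + (4/155)*(1/2304) = -22256 + 1/89280 = -1987015679/89280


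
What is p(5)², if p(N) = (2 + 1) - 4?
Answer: 1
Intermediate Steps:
p(N) = -1 (p(N) = 3 - 4 = -1)
p(5)² = (-1)² = 1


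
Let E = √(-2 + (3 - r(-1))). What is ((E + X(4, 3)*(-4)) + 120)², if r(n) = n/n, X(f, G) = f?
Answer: 10816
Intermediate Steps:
r(n) = 1
E = 0 (E = √(-2 + (3 - 1*1)) = √(-2 + (3 - 1)) = √(-2 + 2) = √0 = 0)
((E + X(4, 3)*(-4)) + 120)² = ((0 + 4*(-4)) + 120)² = ((0 - 16) + 120)² = (-16 + 120)² = 104² = 10816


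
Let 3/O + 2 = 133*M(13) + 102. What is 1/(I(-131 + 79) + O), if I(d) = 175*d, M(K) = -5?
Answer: -565/5141503 ≈ -0.00010989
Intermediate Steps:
O = -3/565 (O = 3/(-2 + (133*(-5) + 102)) = 3/(-2 + (-665 + 102)) = 3/(-2 - 563) = 3/(-565) = 3*(-1/565) = -3/565 ≈ -0.0053097)
1/(I(-131 + 79) + O) = 1/(175*(-131 + 79) - 3/565) = 1/(175*(-52) - 3/565) = 1/(-9100 - 3/565) = 1/(-5141503/565) = -565/5141503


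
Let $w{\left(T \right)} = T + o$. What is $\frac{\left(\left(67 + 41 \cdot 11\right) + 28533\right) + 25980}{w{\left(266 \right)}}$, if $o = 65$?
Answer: $\frac{55031}{331} \approx 166.26$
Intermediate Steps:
$w{\left(T \right)} = 65 + T$ ($w{\left(T \right)} = T + 65 = 65 + T$)
$\frac{\left(\left(67 + 41 \cdot 11\right) + 28533\right) + 25980}{w{\left(266 \right)}} = \frac{\left(\left(67 + 41 \cdot 11\right) + 28533\right) + 25980}{65 + 266} = \frac{\left(\left(67 + 451\right) + 28533\right) + 25980}{331} = \left(\left(518 + 28533\right) + 25980\right) \frac{1}{331} = \left(29051 + 25980\right) \frac{1}{331} = 55031 \cdot \frac{1}{331} = \frac{55031}{331}$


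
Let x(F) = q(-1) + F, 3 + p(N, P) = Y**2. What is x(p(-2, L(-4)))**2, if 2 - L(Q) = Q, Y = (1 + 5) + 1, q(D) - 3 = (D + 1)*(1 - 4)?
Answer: 2401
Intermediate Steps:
q(D) = -3*D (q(D) = 3 + (D + 1)*(1 - 4) = 3 + (1 + D)*(-3) = 3 + (-3 - 3*D) = -3*D)
Y = 7 (Y = 6 + 1 = 7)
L(Q) = 2 - Q
p(N, P) = 46 (p(N, P) = -3 + 7**2 = -3 + 49 = 46)
x(F) = 3 + F (x(F) = -3*(-1) + F = 3 + F)
x(p(-2, L(-4)))**2 = (3 + 46)**2 = 49**2 = 2401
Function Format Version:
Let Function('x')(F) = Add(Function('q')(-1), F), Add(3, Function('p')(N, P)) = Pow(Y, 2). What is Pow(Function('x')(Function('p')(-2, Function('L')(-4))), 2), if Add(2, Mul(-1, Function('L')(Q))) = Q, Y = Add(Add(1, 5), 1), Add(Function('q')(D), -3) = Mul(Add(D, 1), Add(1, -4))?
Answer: 2401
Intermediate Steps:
Function('q')(D) = Mul(-3, D) (Function('q')(D) = Add(3, Mul(Add(D, 1), Add(1, -4))) = Add(3, Mul(Add(1, D), -3)) = Add(3, Add(-3, Mul(-3, D))) = Mul(-3, D))
Y = 7 (Y = Add(6, 1) = 7)
Function('L')(Q) = Add(2, Mul(-1, Q))
Function('p')(N, P) = 46 (Function('p')(N, P) = Add(-3, Pow(7, 2)) = Add(-3, 49) = 46)
Function('x')(F) = Add(3, F) (Function('x')(F) = Add(Mul(-3, -1), F) = Add(3, F))
Pow(Function('x')(Function('p')(-2, Function('L')(-4))), 2) = Pow(Add(3, 46), 2) = Pow(49, 2) = 2401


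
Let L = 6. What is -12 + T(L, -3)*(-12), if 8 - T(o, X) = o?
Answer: -36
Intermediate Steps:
T(o, X) = 8 - o
-12 + T(L, -3)*(-12) = -12 + (8 - 1*6)*(-12) = -12 + (8 - 6)*(-12) = -12 + 2*(-12) = -12 - 24 = -36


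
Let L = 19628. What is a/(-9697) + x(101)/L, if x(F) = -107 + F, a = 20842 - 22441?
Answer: 15663495/95166358 ≈ 0.16459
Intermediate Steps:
a = -1599
a/(-9697) + x(101)/L = -1599/(-9697) + (-107 + 101)/19628 = -1599*(-1/9697) - 6*1/19628 = 1599/9697 - 3/9814 = 15663495/95166358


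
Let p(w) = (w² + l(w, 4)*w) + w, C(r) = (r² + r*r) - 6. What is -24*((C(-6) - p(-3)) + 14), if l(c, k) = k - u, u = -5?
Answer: -2424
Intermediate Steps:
l(c, k) = 5 + k (l(c, k) = k - 1*(-5) = k + 5 = 5 + k)
C(r) = -6 + 2*r² (C(r) = (r² + r²) - 6 = 2*r² - 6 = -6 + 2*r²)
p(w) = w² + 10*w (p(w) = (w² + (5 + 4)*w) + w = (w² + 9*w) + w = w² + 10*w)
-24*((C(-6) - p(-3)) + 14) = -24*(((-6 + 2*(-6)²) - (-3)*(10 - 3)) + 14) = -24*(((-6 + 2*36) - (-3)*7) + 14) = -24*(((-6 + 72) - 1*(-21)) + 14) = -24*((66 + 21) + 14) = -24*(87 + 14) = -24*101 = -2424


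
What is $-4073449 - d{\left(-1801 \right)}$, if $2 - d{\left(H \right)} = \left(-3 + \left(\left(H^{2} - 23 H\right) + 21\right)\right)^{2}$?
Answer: $10791496868313$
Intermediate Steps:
$d{\left(H \right)} = 2 - \left(18 + H^{2} - 23 H\right)^{2}$ ($d{\left(H \right)} = 2 - \left(-3 + \left(\left(H^{2} - 23 H\right) + 21\right)\right)^{2} = 2 - \left(-3 + \left(21 + H^{2} - 23 H\right)\right)^{2} = 2 - \left(18 + H^{2} - 23 H\right)^{2}$)
$-4073449 - d{\left(-1801 \right)} = -4073449 - \left(2 - \left(18 + \left(-1801\right)^{2} - -41423\right)^{2}\right) = -4073449 - \left(2 - \left(18 + 3243601 + 41423\right)^{2}\right) = -4073449 - \left(2 - 3285042^{2}\right) = -4073449 - \left(2 - 10791500941764\right) = -4073449 - -10791500941762 = -4073449 + 10791500941762 = 10791496868313$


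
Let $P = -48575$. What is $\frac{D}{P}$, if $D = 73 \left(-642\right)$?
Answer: $\frac{46866}{48575} \approx 0.96482$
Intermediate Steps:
$D = -46866$
$\frac{D}{P} = - \frac{46866}{-48575} = \left(-46866\right) \left(- \frac{1}{48575}\right) = \frac{46866}{48575}$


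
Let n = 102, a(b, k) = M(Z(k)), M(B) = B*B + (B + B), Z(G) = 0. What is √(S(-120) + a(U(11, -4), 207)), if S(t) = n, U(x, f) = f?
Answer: √102 ≈ 10.100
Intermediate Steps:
M(B) = B² + 2*B
a(b, k) = 0 (a(b, k) = 0*(2 + 0) = 0*2 = 0)
S(t) = 102
√(S(-120) + a(U(11, -4), 207)) = √(102 + 0) = √102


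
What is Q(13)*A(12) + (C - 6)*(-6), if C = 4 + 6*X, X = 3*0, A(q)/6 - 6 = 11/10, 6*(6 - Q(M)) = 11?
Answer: 379/2 ≈ 189.50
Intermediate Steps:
Q(M) = 25/6 (Q(M) = 6 - ⅙*11 = 6 - 11/6 = 25/6)
A(q) = 213/5 (A(q) = 36 + 6*(11/10) = 36 + 33/5 = 213/5)
X = 0
C = 4 (C = 4 + 6*0 = 4 + 0 = 4)
Q(13)*A(12) + (C - 6)*(-6) = (25/6)*(213/5) + (4 - 6)*(-6) = 355/2 - 2*(-6) = 355/2 + 12 = 379/2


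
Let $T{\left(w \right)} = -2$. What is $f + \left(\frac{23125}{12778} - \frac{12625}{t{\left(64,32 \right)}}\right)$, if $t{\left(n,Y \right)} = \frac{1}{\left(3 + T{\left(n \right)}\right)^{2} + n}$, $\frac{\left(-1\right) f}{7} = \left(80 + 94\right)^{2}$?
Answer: $- \frac{13193990221}{12778} \approx -1.0326 \cdot 10^{6}$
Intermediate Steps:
$f = -211932$ ($f = - 7 \left(80 + 94\right)^{2} = - 7 \cdot 174^{2} = \left(-7\right) 30276 = -211932$)
$t{\left(n,Y \right)} = \frac{1}{1 + n}$ ($t{\left(n,Y \right)} = \frac{1}{\left(3 - 2\right)^{2} + n} = \frac{1}{1^{2} + n} = \frac{1}{1 + n}$)
$f + \left(\frac{23125}{12778} - \frac{12625}{t{\left(64,32 \right)}}\right) = -211932 + \left(\frac{23125}{12778} - \frac{12625}{\frac{1}{1 + 64}}\right) = -211932 + \left(23125 \cdot \frac{1}{12778} - \frac{12625}{\frac{1}{65}}\right) = -211932 + \left(\frac{23125}{12778} - 12625 \frac{1}{\frac{1}{65}}\right) = -211932 + \left(\frac{23125}{12778} - 820625\right) = -211932 - \frac{10485923125}{12778} = - \frac{13193990221}{12778}$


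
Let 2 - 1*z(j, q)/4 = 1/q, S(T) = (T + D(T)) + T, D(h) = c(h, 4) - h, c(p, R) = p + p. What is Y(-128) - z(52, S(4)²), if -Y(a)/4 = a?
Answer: 18145/36 ≈ 504.03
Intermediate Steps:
c(p, R) = 2*p
Y(a) = -4*a
D(h) = h (D(h) = 2*h - h = h)
S(T) = 3*T (S(T) = (T + T) + T = 2*T + T = 3*T)
z(j, q) = 8 - 4/q
Y(-128) - z(52, S(4)²) = -4*(-128) - (8 - 4/((3*4)²)) = 512 - (8 - 4/(12²)) = 512 - (8 - 4/144) = 512 - (8 - 4*1/144) = 512 - (8 - 1/36) = 512 - 1*287/36 = 512 - 287/36 = 18145/36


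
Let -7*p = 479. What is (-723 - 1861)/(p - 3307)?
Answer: 4522/5907 ≈ 0.76553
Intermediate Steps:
p = -479/7 (p = -1/7*479 = -479/7 ≈ -68.429)
(-723 - 1861)/(p - 3307) = (-723 - 1861)/(-479/7 - 3307) = -2584/(-23628/7) = -2584*(-7/23628) = 4522/5907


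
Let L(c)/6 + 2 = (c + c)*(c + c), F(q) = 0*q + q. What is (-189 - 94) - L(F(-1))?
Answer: -295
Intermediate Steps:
F(q) = q (F(q) = 0 + q = q)
L(c) = -12 + 24*c**2 (L(c) = -12 + 6*((c + c)*(c + c)) = -12 + 6*((2*c)*(2*c)) = -12 + 6*(4*c**2) = -12 + 24*c**2)
(-189 - 94) - L(F(-1)) = (-189 - 94) - (-12 + 24*(-1)**2) = -283 - (-12 + 24*1) = -283 - (-12 + 24) = -283 - 1*12 = -283 - 12 = -295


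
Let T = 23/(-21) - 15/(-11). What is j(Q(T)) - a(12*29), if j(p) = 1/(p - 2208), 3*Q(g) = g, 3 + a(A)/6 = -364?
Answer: 3369239871/1530082 ≈ 2202.0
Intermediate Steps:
a(A) = -2202 (a(A) = -18 + 6*(-364) = -18 - 2184 = -2202)
T = 62/231 (T = 23*(-1/21) - 15*(-1/11) = -23/21 + 15/11 = 62/231 ≈ 0.26840)
Q(g) = g/3
j(p) = 1/(-2208 + p)
j(Q(T)) - a(12*29) = 1/(-2208 + (⅓)*(62/231)) - 1*(-2202) = 1/(-2208 + 62/693) + 2202 = 1/(-1530082/693) + 2202 = -693/1530082 + 2202 = 3369239871/1530082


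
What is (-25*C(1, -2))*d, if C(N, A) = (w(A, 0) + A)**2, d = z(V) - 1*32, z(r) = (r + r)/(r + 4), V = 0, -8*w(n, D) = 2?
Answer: 4050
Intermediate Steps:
w(n, D) = -1/4 (w(n, D) = -1/8*2 = -1/4)
z(r) = 2*r/(4 + r) (z(r) = (2*r)/(4 + r) = 2*r/(4 + r))
d = -32 (d = 2*0/(4 + 0) - 1*32 = 2*0/4 - 32 = 2*0*(1/4) - 32 = 0 - 32 = -32)
C(N, A) = (-1/4 + A)**2
(-25*C(1, -2))*d = -25*(-1 + 4*(-2))**2/16*(-32) = -25*(-1 - 8)**2/16*(-32) = -25*(-9)**2/16*(-32) = -25*81/16*(-32) = -2025/16*(-32) = 4050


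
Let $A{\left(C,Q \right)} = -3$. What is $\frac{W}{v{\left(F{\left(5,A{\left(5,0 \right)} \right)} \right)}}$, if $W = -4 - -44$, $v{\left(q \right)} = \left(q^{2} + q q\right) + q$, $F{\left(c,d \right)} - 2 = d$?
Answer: $40$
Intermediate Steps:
$F{\left(c,d \right)} = 2 + d$
$v{\left(q \right)} = q + 2 q^{2}$ ($v{\left(q \right)} = \left(q^{2} + q^{2}\right) + q = 2 q^{2} + q = q + 2 q^{2}$)
$W = 40$ ($W = -4 + 44 = 40$)
$\frac{W}{v{\left(F{\left(5,A{\left(5,0 \right)} \right)} \right)}} = \frac{40}{\left(2 - 3\right) \left(1 + 2 \left(2 - 3\right)\right)} = \frac{40}{\left(-1\right) \left(1 + 2 \left(-1\right)\right)} = \frac{40}{\left(-1\right) \left(1 - 2\right)} = \frac{40}{\left(-1\right) \left(-1\right)} = \frac{40}{1} = 40 \cdot 1 = 40$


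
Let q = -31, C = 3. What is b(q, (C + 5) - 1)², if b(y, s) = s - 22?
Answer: 225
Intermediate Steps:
b(y, s) = -22 + s
b(q, (C + 5) - 1)² = (-22 + ((3 + 5) - 1))² = (-22 + (8 - 1))² = (-22 + 7)² = (-15)² = 225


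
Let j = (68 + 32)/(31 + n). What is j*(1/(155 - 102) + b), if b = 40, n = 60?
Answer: 30300/689 ≈ 43.977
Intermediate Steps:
j = 100/91 (j = (68 + 32)/(31 + 60) = 100/91 ≈ 1.0989)
j*(1/(155 - 102) + b) = 100*(1/(155 - 102) + 40)/91 = 100*(1/53 + 40)/91 = (100/91)*(2121/53) = 30300/689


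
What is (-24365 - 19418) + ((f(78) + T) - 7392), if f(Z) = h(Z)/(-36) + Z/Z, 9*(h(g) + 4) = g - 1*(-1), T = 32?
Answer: -16570051/324 ≈ -51142.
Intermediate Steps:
h(g) = -35/9 + g/9 (h(g) = -4 + (g - 1*(-1))/9 = -4 + (g + 1)/9 = -4 + (1 + g)/9 = -4 + (⅑ + g/9) = -35/9 + g/9)
f(Z) = 359/324 - Z/324 (f(Z) = (-35/9 + Z/9)/(-36) + Z/Z = (-35/9 + Z/9)*(-1/36) + 1 = (35/324 - Z/324) + 1 = 359/324 - Z/324)
(-24365 - 19418) + ((f(78) + T) - 7392) = (-24365 - 19418) + (((359/324 - 1/324*78) + 32) - 7392) = -43783 + (((359/324 - 13/54) + 32) - 7392) = -43783 + ((281/324 + 32) - 7392) = -43783 + (10649/324 - 7392) = -43783 - 2384359/324 = -16570051/324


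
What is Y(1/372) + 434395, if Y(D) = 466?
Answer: 434861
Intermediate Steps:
Y(1/372) + 434395 = 466 + 434395 = 434861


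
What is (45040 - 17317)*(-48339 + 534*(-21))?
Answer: -1650987819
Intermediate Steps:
(45040 - 17317)*(-48339 + 534*(-21)) = 27723*(-48339 - 11214) = 27723*(-59553) = -1650987819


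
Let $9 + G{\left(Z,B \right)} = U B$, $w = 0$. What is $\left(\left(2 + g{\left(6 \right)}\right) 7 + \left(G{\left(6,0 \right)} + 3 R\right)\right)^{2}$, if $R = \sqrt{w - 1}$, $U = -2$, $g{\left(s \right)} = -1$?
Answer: $\left(-2 + 3 i\right)^{2} \approx -5.0 - 12.0 i$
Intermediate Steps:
$G{\left(Z,B \right)} = -9 - 2 B$
$R = i$ ($R = \sqrt{0 - 1} = \sqrt{-1} = i \approx 1.0 i$)
$\left(\left(2 + g{\left(6 \right)}\right) 7 + \left(G{\left(6,0 \right)} + 3 R\right)\right)^{2} = \left(\left(2 - 1\right) 7 + \left(\left(-9 - 0\right) + 3 i\right)\right)^{2} = \left(1 \cdot 7 + \left(\left(-9 + 0\right) + 3 i\right)\right)^{2} = \left(7 - \left(9 - 3 i\right)\right)^{2} = \left(-2 + 3 i\right)^{2}$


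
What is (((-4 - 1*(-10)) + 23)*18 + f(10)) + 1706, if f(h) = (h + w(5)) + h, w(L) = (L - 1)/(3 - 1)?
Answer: 2250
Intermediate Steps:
w(L) = -1/2 + L/2 (w(L) = (-1 + L)/2 = (-1 + L)*(1/2) = -1/2 + L/2)
f(h) = 2 + 2*h (f(h) = (h + (-1/2 + (1/2)*5)) + h = (h + (-1/2 + 5/2)) + h = (h + 2) + h = (2 + h) + h = 2 + 2*h)
(((-4 - 1*(-10)) + 23)*18 + f(10)) + 1706 = (((-4 - 1*(-10)) + 23)*18 + (2 + 2*10)) + 1706 = (((-4 + 10) + 23)*18 + (2 + 20)) + 1706 = ((6 + 23)*18 + 22) + 1706 = (29*18 + 22) + 1706 = (522 + 22) + 1706 = 544 + 1706 = 2250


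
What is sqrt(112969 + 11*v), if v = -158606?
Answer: I*sqrt(1631697) ≈ 1277.4*I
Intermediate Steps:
sqrt(112969 + 11*v) = sqrt(112969 + 11*(-158606)) = sqrt(112969 - 1744666) = sqrt(-1631697) = I*sqrt(1631697)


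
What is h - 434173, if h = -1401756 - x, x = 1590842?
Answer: -3426771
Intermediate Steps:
h = -2992598 (h = -1401756 - 1*1590842 = -1401756 - 1590842 = -2992598)
h - 434173 = -2992598 - 434173 = -3426771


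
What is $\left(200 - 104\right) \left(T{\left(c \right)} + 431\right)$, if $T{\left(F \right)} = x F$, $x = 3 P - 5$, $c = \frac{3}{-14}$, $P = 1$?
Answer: $\frac{289920}{7} \approx 41417.0$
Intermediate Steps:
$c = - \frac{3}{14}$ ($c = 3 \left(- \frac{1}{14}\right) = - \frac{3}{14} \approx -0.21429$)
$x = -2$ ($x = 3 \cdot 1 - 5 = 3 - 5 = -2$)
$T{\left(F \right)} = - 2 F$
$\left(200 - 104\right) \left(T{\left(c \right)} + 431\right) = \left(200 - 104\right) \left(\left(-2\right) \left(- \frac{3}{14}\right) + 431\right) = \left(200 - 104\right) \left(\frac{3}{7} + 431\right) = 96 \cdot \frac{3020}{7} = \frac{289920}{7}$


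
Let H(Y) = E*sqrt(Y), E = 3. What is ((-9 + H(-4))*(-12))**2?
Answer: 6480 - 15552*I ≈ 6480.0 - 15552.0*I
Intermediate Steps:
H(Y) = 3*sqrt(Y)
((-9 + H(-4))*(-12))**2 = ((-9 + 3*sqrt(-4))*(-12))**2 = ((-9 + 3*(2*I))*(-12))**2 = ((-9 + 6*I)*(-12))**2 = (108 - 72*I)**2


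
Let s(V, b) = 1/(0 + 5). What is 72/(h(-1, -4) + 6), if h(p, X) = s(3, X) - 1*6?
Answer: 360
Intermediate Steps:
s(V, b) = ⅕ (s(V, b) = 1/5 = ⅕)
h(p, X) = -29/5 (h(p, X) = ⅕ - 1*6 = ⅕ - 6 = -29/5)
72/(h(-1, -4) + 6) = 72/(-29/5 + 6) = 72/(⅕) = 72*5 = 360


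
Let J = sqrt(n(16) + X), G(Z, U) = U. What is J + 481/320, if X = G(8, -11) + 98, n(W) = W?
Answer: 481/320 + sqrt(103) ≈ 11.652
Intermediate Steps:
X = 87 (X = -11 + 98 = 87)
J = sqrt(103) (J = sqrt(16 + 87) = sqrt(103) ≈ 10.149)
J + 481/320 = sqrt(103) + 481/320 = 481/320 + sqrt(103)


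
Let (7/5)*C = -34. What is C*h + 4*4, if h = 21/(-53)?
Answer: 1358/53 ≈ 25.623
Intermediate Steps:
C = -170/7 (C = (5/7)*(-34) = -170/7 ≈ -24.286)
h = -21/53 (h = 21*(-1/53) = -21/53 ≈ -0.39623)
C*h + 4*4 = -170/7*(-21/53) + 4*4 = 510/53 + 16 = 1358/53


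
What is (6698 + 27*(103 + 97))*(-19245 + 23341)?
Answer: 49553408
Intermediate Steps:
(6698 + 27*(103 + 97))*(-19245 + 23341) = (6698 + 27*200)*4096 = (6698 + 5400)*4096 = 12098*4096 = 49553408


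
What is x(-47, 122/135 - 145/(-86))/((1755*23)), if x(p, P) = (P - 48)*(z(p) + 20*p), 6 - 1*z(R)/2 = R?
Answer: 73282607/78106275 ≈ 0.93824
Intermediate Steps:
z(R) = 12 - 2*R
x(p, P) = (-48 + P)*(12 + 18*p) (x(p, P) = (P - 48)*((12 - 2*p) + 20*p) = (-48 + P)*(12 + 18*p))
x(-47, 122/135 - 145/(-86))/((1755*23)) = (-576 - 864*(-47) + 12*(122/135 - 145/(-86)) + 18*(122/135 - 145/(-86))*(-47))/((1755*23)) = (-576 + 40608 + 12*(122*(1/135) - 145*(-1/86)) + 18*(122*(1/135) - 145*(-1/86))*(-47))/40365 = (-576 + 40608 + 12*(122/135 + 145/86) + 18*(122/135 + 145/86)*(-47))*(1/40365) = (-576 + 40608 + 12*(30067/11610) + 18*(30067/11610)*(-47))*(1/40365) = (-576 + 40608 + 60134/1935 - 1413149/645)*(1/40365) = (73282607/1935)*(1/40365) = 73282607/78106275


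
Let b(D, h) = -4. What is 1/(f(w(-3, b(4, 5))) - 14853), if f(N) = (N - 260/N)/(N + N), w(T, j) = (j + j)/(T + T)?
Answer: -8/119405 ≈ -6.6999e-5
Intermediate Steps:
w(T, j) = j/T (w(T, j) = (2*j)/((2*T)) = (2*j)*(1/(2*T)) = j/T)
f(N) = (N - 260/N)/(2*N) (f(N) = (N - 260/N)/((2*N)) = (N - 260/N)*(1/(2*N)) = (N - 260/N)/(2*N))
1/(f(w(-3, b(4, 5))) - 14853) = 1/((½ - 130/(-4/(-3))²) - 14853) = 1/((½ - 130/(-4*(-⅓))²) - 14853) = 1/((½ - 130/(4/3)²) - 14853) = 1/((½ - 130*9/16) - 14853) = 1/((½ - 585/8) - 14853) = 1/(-581/8 - 14853) = 1/(-119405/8) = -8/119405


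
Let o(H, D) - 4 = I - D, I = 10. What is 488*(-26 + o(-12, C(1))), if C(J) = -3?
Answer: -4392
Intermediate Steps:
o(H, D) = 14 - D (o(H, D) = 4 + (10 - D) = 14 - D)
488*(-26 + o(-12, C(1))) = 488*(-26 + (14 - 1*(-3))) = 488*(-26 + (14 + 3)) = 488*(-26 + 17) = 488*(-9) = -4392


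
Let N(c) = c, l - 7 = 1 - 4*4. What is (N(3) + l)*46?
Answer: -230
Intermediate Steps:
l = -8 (l = 7 + (1 - 4*4) = 7 + (1 - 16) = 7 - 15 = -8)
(N(3) + l)*46 = (3 - 8)*46 = -5*46 = -230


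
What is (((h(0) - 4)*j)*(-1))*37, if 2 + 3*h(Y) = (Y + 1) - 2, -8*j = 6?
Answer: -555/4 ≈ -138.75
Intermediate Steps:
j = -3/4 (j = -1/8*6 = -3/4 ≈ -0.75000)
h(Y) = -1 + Y/3 (h(Y) = -2/3 + ((Y + 1) - 2)/3 = -2/3 + ((1 + Y) - 2)/3 = -2/3 + (-1 + Y)/3 = -2/3 + (-1/3 + Y/3) = -1 + Y/3)
(((h(0) - 4)*j)*(-1))*37 = ((((-1 + (1/3)*0) - 4)*(-3/4))*(-1))*37 = ((((-1 + 0) - 4)*(-3/4))*(-1))*37 = (((-1 - 4)*(-3/4))*(-1))*37 = (-5*(-3/4)*(-1))*37 = ((15/4)*(-1))*37 = -15/4*37 = -555/4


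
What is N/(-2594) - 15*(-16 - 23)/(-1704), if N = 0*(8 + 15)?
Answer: -195/568 ≈ -0.34331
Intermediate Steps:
N = 0 (N = 0*23 = 0)
N/(-2594) - 15*(-16 - 23)/(-1704) = 0/(-2594) - 15*(-16 - 23)/(-1704) = 0*(-1/2594) - 15*(-39)*(-1/1704) = 0 + 585*(-1/1704) = 0 - 195/568 = -195/568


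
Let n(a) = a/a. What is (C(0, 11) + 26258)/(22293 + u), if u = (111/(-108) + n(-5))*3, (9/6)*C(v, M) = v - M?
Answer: 315008/267515 ≈ 1.1775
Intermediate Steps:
n(a) = 1
C(v, M) = -2*M/3 + 2*v/3 (C(v, M) = 2*(v - M)/3 = -2*M/3 + 2*v/3)
u = -1/12 (u = (111/(-108) + 1)*3 = (111*(-1/108) + 1)*3 = (-37/36 + 1)*3 = -1/36*3 = -1/12 ≈ -0.083333)
(C(0, 11) + 26258)/(22293 + u) = ((-2/3*11 + (2/3)*0) + 26258)/(22293 - 1/12) = ((-22/3 + 0) + 26258)/(267515/12) = (-22/3 + 26258)*(12/267515) = (78752/3)*(12/267515) = 315008/267515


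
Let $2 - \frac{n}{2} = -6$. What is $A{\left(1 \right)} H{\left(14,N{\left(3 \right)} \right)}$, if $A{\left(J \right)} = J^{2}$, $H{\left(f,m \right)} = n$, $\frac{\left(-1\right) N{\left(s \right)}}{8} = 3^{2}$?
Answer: $16$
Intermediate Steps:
$N{\left(s \right)} = -72$ ($N{\left(s \right)} = - 8 \cdot 3^{2} = \left(-8\right) 9 = -72$)
$n = 16$ ($n = 4 - -12 = 4 + 12 = 16$)
$H{\left(f,m \right)} = 16$
$A{\left(1 \right)} H{\left(14,N{\left(3 \right)} \right)} = 1^{2} \cdot 16 = 1 \cdot 16 = 16$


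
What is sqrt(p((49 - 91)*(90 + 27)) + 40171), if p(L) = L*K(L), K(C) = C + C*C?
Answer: 17*I*sqrt(410505593) ≈ 3.4444e+5*I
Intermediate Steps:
K(C) = C + C**2
p(L) = L**2*(1 + L) (p(L) = L*(L*(1 + L)) = L**2*(1 + L))
sqrt(p((49 - 91)*(90 + 27)) + 40171) = sqrt(((49 - 91)*(90 + 27))**2*(1 + (49 - 91)*(90 + 27)) + 40171) = sqrt((-42*117)**2*(1 - 42*117) + 40171) = sqrt((-4914)**2*(1 - 4914) + 40171) = sqrt(24147396*(-4913) + 40171) = sqrt(-118636156548 + 40171) = sqrt(-118636116377) = 17*I*sqrt(410505593)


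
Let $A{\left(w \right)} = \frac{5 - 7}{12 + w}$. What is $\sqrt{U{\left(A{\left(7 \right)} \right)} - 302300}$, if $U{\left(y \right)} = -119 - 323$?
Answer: $33 i \sqrt{278} \approx 550.22 i$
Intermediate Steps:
$A{\left(w \right)} = - \frac{2}{12 + w}$
$U{\left(y \right)} = -442$ ($U{\left(y \right)} = -119 - 323 = -442$)
$\sqrt{U{\left(A{\left(7 \right)} \right)} - 302300} = \sqrt{-442 - 302300} = \sqrt{-302742} = 33 i \sqrt{278}$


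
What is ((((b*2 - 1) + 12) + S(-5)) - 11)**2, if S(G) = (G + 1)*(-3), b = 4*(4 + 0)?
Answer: 1936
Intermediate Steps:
b = 16 (b = 4*4 = 16)
S(G) = -3 - 3*G (S(G) = (1 + G)*(-3) = -3 - 3*G)
((((b*2 - 1) + 12) + S(-5)) - 11)**2 = ((((16*2 - 1) + 12) + (-3 - 3*(-5))) - 11)**2 = ((((32 - 1) + 12) + (-3 + 15)) - 11)**2 = (((31 + 12) + 12) - 11)**2 = ((43 + 12) - 11)**2 = (55 - 11)**2 = 44**2 = 1936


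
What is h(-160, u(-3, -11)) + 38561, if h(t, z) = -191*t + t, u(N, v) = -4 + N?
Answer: 68961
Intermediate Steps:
h(t, z) = -190*t
h(-160, u(-3, -11)) + 38561 = -190*(-160) + 38561 = 30400 + 38561 = 68961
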